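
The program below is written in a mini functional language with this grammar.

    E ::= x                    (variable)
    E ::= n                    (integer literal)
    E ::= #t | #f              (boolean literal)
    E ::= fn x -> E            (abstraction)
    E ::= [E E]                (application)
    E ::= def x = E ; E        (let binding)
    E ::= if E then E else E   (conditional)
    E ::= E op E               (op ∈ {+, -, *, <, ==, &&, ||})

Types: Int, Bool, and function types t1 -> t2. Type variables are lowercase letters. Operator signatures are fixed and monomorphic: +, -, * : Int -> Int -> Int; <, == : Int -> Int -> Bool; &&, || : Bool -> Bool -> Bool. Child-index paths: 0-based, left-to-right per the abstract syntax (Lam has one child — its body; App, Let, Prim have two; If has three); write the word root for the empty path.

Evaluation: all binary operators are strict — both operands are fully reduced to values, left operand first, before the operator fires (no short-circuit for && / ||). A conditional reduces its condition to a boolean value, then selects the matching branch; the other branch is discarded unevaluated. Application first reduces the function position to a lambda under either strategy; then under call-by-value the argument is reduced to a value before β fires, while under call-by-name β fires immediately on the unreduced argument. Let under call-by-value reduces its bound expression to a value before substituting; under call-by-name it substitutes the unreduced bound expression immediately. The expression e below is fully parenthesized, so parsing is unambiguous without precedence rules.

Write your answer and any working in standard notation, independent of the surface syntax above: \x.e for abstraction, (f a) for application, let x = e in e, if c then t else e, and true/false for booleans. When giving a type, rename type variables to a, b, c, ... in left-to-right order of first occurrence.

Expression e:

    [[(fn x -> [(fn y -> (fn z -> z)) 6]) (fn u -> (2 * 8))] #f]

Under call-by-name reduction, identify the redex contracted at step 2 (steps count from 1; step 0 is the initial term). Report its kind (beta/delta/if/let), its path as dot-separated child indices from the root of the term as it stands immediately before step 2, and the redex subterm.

Working:
step 0: (((\x.((\y.(\z.z)) 6)) (\u.(2 * 8))) false)
step 1: [beta@0] (((\y.(\z.z)) 6) false)
step 2: [beta@0] ((\z.z) false)

Answer: beta at 0 : ((\y.(\z.z)) 6)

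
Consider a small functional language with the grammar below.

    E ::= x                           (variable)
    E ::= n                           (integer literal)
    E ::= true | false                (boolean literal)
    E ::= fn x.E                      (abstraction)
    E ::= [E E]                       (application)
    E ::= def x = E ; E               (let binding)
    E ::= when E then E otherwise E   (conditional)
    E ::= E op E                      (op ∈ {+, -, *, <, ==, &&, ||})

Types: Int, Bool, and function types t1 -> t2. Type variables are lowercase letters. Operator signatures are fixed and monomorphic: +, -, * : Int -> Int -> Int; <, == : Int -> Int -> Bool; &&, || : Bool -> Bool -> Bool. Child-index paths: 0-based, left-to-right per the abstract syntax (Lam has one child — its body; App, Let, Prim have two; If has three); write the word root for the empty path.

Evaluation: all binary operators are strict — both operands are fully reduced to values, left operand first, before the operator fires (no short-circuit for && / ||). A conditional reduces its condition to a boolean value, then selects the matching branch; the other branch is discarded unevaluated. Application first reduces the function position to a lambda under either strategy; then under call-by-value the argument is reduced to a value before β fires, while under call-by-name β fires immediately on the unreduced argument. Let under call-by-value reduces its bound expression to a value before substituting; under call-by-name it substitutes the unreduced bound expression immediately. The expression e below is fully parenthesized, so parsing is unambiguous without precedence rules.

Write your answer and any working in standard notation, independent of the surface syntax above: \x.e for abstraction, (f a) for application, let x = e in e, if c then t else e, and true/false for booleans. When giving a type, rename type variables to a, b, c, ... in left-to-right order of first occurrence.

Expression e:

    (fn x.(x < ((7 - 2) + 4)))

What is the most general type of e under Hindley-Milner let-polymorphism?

Trace:
x : a
  unify a ~ Int
  unify Int ~ Int
  unify Int ~ Int
  unify Int ~ Int
  unify Int ~ Int
  unify Int ~ Int
\x._ : Int -> Bool

Answer: Int -> Bool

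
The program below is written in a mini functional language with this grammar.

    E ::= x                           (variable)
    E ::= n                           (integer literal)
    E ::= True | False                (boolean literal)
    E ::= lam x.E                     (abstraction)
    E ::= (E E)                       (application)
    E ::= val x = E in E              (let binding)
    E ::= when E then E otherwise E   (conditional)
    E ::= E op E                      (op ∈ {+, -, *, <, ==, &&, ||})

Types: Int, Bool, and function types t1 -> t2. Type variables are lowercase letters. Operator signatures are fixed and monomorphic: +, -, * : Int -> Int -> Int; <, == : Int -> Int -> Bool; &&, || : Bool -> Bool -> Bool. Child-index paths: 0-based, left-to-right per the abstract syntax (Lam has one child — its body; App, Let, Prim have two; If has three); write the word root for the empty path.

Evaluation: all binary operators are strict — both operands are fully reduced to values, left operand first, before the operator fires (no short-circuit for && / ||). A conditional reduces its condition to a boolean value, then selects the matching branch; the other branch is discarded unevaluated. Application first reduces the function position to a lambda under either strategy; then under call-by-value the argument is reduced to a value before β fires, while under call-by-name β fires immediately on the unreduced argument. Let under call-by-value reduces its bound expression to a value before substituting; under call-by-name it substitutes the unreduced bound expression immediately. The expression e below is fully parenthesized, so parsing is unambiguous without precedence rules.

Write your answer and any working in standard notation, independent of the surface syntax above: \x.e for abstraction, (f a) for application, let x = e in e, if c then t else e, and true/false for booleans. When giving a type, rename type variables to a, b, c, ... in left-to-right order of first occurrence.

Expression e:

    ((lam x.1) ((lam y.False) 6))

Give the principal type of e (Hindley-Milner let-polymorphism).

Trace:
\x._ : a -> Int
\y._ : b -> Bool
  unify b -> Bool ~ Int -> c
  unify b ~ Int
  unify Bool ~ c
_ _ : Bool
  unify a -> Int ~ Bool -> d
  unify a ~ Bool
  unify Int ~ d
_ _ : Int

Answer: Int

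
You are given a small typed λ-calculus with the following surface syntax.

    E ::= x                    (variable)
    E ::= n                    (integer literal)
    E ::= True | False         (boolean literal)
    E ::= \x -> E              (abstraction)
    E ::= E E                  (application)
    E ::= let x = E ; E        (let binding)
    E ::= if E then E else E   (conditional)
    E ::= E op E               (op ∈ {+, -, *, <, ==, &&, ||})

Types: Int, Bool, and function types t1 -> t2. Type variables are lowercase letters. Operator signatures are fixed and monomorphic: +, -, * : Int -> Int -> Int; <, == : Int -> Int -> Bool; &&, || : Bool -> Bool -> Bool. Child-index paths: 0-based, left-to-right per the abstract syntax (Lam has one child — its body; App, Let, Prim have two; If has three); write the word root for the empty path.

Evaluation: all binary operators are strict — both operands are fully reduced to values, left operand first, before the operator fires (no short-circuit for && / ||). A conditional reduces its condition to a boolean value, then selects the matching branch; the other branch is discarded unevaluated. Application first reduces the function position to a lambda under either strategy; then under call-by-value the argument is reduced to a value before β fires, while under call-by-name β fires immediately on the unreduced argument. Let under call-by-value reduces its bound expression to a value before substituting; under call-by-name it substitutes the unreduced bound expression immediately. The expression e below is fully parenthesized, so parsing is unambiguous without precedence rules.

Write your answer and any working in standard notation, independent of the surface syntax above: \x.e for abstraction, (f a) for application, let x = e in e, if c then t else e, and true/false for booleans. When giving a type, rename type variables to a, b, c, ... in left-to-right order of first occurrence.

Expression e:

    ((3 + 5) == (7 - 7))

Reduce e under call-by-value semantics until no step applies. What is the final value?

Working:
step 0: ((3 + 5) == (7 - 7))
step 1: [delta@0] (8 == (7 - 7))
step 2: [delta@1] (8 == 0)
step 3: [delta@root] false

Answer: false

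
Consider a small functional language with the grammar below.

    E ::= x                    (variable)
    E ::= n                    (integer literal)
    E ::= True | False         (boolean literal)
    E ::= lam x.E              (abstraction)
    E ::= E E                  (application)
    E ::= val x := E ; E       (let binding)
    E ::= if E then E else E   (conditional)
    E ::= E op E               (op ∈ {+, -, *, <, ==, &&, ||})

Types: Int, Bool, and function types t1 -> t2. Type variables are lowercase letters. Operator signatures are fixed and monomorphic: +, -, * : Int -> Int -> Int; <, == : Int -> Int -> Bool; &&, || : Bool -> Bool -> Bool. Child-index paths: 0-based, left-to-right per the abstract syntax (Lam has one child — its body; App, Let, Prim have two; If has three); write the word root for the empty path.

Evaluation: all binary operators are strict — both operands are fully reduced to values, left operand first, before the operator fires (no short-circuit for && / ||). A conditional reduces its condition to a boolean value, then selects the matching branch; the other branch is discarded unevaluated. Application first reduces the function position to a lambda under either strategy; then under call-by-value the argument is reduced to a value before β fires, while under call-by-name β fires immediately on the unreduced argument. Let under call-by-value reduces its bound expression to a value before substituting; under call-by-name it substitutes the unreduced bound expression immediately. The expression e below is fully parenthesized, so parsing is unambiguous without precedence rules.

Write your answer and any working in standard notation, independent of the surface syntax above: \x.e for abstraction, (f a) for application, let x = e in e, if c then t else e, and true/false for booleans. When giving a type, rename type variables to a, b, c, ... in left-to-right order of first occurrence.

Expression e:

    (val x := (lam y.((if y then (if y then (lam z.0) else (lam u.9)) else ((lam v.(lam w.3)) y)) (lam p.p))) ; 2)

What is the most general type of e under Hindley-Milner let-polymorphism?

Working:
y : a
  unify a ~ Bool
y : Bool
  unify Bool ~ Bool
\z._ : b -> Int
\u._ : c -> Int
  unify b -> Int ~ c -> Int
  unify b ~ c
  unify Int ~ Int
\w._ : e -> Int
\v._ : d -> e -> Int
y : Bool
  unify d -> e -> Int ~ Bool -> f
  unify d ~ Bool
  unify e -> Int ~ f
_ _ : e -> Int
  unify c -> Int ~ e -> Int
  unify c ~ e
  unify Int ~ Int
p : g
\p._ : g -> g
  unify e -> Int ~ (g -> g) -> h
  unify e ~ g -> g
  unify Int ~ h
_ _ : Int
\y._ : Bool -> Int
let x : Bool -> Int

Answer: Int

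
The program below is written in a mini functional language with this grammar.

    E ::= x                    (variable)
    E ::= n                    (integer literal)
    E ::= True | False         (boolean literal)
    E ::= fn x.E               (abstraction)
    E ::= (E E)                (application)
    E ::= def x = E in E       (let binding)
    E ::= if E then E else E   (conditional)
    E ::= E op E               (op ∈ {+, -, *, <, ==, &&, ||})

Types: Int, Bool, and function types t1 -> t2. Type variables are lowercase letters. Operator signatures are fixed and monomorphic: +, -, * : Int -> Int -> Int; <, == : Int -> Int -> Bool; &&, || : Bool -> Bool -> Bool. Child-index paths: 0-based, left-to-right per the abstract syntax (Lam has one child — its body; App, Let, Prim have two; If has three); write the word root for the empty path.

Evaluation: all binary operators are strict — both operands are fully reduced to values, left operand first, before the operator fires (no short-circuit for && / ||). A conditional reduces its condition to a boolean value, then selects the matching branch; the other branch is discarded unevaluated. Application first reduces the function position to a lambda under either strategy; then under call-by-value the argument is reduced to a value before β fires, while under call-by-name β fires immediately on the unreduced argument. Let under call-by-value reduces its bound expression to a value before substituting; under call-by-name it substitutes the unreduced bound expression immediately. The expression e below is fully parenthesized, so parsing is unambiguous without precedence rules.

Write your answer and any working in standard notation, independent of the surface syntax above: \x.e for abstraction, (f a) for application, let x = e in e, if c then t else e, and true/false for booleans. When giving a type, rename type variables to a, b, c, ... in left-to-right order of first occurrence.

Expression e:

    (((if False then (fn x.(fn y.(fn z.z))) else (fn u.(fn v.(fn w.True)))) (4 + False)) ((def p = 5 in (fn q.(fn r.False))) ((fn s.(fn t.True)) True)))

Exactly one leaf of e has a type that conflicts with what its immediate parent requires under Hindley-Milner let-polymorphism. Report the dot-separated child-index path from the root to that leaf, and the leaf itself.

Answer: 0.1.1 : false

Trace:
  unify Bool ~ Bool
z : c
\z._ : c -> c
\y._ : b -> c -> c
\x._ : a -> b -> c -> c
\w._ : f -> Bool
\v._ : e -> f -> Bool
\u._ : d -> e -> f -> Bool
  unify a -> b -> c -> c ~ d -> e -> f -> Bool
  unify a ~ d
  unify b -> c -> c ~ e -> f -> Bool
  unify b ~ e
  unify c -> c ~ f -> Bool
  unify c ~ f
  unify f ~ Bool
  unify Int ~ Int
  unify Bool ~ Int
  FAIL: mismatch Bool ~ Int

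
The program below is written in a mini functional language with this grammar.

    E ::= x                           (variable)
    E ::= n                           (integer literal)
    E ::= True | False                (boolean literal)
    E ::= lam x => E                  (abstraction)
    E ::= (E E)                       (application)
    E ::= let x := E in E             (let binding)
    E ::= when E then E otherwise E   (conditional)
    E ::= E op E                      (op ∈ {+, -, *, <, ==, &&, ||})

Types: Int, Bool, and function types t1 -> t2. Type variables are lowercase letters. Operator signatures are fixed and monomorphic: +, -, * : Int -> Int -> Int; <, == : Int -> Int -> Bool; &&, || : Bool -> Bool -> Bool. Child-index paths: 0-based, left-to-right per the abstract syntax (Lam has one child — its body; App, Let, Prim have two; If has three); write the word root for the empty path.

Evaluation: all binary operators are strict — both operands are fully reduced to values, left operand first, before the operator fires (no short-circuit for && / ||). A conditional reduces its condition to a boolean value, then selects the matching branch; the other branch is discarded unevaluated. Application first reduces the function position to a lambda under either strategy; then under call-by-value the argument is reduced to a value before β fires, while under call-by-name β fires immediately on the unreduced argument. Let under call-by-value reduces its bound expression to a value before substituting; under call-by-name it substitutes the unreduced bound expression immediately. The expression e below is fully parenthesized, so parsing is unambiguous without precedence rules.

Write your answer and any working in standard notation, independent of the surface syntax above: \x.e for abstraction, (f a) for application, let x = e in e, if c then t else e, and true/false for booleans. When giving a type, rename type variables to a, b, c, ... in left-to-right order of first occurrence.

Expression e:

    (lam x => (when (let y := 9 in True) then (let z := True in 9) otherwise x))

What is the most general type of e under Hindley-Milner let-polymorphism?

Working:
let y : Int
  unify Bool ~ Bool
let z : Bool
x : a
  unify Int ~ a
\x._ : Int -> Int

Answer: Int -> Int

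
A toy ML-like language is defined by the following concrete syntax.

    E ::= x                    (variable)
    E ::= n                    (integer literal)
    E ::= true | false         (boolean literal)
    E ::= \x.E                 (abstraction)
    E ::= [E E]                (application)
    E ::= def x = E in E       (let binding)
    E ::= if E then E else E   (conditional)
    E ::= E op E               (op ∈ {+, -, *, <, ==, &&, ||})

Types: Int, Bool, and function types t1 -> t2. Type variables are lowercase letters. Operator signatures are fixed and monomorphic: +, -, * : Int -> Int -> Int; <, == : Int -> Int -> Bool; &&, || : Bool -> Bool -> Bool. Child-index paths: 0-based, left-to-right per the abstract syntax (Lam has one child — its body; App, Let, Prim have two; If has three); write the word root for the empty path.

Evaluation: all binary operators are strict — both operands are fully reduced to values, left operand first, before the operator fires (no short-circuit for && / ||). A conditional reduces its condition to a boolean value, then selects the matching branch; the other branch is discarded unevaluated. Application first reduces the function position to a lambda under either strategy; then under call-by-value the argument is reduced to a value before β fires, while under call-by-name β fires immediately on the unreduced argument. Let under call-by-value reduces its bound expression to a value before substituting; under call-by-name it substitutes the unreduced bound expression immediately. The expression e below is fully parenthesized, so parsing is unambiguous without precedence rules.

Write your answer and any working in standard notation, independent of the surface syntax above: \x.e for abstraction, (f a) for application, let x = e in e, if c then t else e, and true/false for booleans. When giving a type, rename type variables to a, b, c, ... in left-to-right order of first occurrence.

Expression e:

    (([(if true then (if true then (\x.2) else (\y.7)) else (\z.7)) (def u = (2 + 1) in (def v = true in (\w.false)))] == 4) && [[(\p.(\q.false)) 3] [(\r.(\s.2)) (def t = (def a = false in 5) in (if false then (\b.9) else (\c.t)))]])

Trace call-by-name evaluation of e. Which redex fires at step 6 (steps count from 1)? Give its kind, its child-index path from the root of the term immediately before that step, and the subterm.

Answer: beta at 1 : ((\q.false) ((\r.(\s.2)) (let t = (let a = false in 5) in (if false then (\b.9) else (\c.t)))))

Derivation:
step 0: ((((if true then (if true then (\x.2) else (\y.7)) else (\z.7)) (let u = (2 + 1) in (let v = true in (\w.false)))) == 4) && (((\p.(\q.false)) 3) ((\r.(\s.2)) (let t = (let a = false in 5) in (if false then (\b.9) else (\c.t))))))
step 1: [if@0.0.0] ((((if true then (\x.2) else (\y.7)) (let u = (2 + 1) in (let v = true in (\w.false)))) == 4) && (((\p.(\q.false)) 3) ((\r.(\s.2)) (let t = (let a = false in 5) in (if false then (\b.9) else (\c.t))))))
step 2: [if@0.0.0] ((((\x.2) (let u = (2 + 1) in (let v = true in (\w.false)))) == 4) && (((\p.(\q.false)) 3) ((\r.(\s.2)) (let t = (let a = false in 5) in (if false then (\b.9) else (\c.t))))))
step 3: [beta@0.0] ((2 == 4) && (((\p.(\q.false)) 3) ((\r.(\s.2)) (let t = (let a = false in 5) in (if false then (\b.9) else (\c.t))))))
step 4: [delta@0] (false && (((\p.(\q.false)) 3) ((\r.(\s.2)) (let t = (let a = false in 5) in (if false then (\b.9) else (\c.t))))))
step 5: [beta@1.0] (false && ((\q.false) ((\r.(\s.2)) (let t = (let a = false in 5) in (if false then (\b.9) else (\c.t))))))
step 6: [beta@1] (false && false)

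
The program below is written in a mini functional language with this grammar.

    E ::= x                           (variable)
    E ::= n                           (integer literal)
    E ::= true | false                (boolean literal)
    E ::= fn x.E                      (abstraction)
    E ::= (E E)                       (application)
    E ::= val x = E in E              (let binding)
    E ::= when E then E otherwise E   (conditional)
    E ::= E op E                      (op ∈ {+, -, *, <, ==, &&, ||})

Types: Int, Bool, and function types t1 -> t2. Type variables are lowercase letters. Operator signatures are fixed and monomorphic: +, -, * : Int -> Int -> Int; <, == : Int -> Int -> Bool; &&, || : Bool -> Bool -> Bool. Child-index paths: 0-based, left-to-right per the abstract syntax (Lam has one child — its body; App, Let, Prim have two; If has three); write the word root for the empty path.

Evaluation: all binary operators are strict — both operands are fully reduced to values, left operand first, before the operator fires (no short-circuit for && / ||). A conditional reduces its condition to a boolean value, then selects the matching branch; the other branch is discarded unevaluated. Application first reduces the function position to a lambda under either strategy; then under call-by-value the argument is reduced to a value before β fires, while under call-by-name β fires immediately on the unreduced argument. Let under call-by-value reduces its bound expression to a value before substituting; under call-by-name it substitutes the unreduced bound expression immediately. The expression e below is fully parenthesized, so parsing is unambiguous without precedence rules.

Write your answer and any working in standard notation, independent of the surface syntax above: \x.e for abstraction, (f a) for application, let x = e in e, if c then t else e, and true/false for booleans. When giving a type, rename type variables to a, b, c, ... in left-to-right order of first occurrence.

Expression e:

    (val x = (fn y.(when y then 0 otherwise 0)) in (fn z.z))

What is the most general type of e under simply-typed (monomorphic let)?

Derivation:
y : a
  unify a ~ Bool
  unify Int ~ Int
\y._ : Bool -> Int
let x : Bool -> Int
z : b
\z._ : b -> b

Answer: a -> a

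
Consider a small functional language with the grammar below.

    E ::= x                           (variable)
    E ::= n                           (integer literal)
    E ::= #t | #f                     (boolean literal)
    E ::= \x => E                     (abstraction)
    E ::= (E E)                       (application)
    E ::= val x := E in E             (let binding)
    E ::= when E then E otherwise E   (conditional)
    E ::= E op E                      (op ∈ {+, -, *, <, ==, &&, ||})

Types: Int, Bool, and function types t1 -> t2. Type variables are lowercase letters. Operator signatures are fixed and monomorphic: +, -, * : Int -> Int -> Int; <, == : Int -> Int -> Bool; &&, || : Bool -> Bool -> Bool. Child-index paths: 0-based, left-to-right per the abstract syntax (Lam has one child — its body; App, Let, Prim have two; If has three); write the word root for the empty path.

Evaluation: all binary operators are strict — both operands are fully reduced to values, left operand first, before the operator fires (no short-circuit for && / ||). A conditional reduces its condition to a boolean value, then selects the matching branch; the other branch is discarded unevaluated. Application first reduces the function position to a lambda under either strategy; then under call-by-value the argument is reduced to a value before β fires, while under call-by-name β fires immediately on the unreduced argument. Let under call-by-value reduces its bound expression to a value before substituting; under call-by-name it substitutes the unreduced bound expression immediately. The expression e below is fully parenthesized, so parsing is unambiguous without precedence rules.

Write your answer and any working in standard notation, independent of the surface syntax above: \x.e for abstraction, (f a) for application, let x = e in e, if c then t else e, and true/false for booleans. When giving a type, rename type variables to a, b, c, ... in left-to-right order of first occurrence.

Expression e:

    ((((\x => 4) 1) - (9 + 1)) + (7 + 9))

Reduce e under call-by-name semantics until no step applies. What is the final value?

Working:
step 0: ((((\x.4) 1) - (9 + 1)) + (7 + 9))
step 1: [beta@0.0] ((4 - (9 + 1)) + (7 + 9))
step 2: [delta@0.1] ((4 - 10) + (7 + 9))
step 3: [delta@0] (-6 + (7 + 9))
step 4: [delta@1] (-6 + 16)
step 5: [delta@root] 10

Answer: 10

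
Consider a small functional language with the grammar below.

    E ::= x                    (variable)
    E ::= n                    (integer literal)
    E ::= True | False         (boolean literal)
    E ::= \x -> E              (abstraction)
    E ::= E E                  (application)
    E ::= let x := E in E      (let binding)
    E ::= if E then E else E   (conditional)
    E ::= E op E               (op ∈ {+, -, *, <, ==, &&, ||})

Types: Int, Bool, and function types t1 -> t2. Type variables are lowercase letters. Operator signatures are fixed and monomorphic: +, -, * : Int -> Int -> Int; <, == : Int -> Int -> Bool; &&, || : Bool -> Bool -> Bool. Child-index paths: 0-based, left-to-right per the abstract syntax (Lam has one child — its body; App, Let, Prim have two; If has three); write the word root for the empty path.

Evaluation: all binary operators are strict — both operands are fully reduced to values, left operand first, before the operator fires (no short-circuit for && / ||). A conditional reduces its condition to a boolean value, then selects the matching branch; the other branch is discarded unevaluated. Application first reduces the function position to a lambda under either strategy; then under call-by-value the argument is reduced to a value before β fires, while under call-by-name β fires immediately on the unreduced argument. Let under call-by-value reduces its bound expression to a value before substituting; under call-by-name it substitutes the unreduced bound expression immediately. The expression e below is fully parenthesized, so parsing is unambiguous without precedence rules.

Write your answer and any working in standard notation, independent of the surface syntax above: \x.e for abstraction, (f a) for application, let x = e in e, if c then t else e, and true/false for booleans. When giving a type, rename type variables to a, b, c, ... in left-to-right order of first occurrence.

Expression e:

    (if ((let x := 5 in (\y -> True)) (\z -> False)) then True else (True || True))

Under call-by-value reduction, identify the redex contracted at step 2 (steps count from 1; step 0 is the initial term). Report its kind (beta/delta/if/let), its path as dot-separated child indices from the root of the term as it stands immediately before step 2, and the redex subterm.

Answer: beta at 0 : ((\y.true) (\z.false))

Working:
step 0: (if ((let x = 5 in (\y.true)) (\z.false)) then true else (true || true))
step 1: [let@0.0] (if ((\y.true) (\z.false)) then true else (true || true))
step 2: [beta@0] (if true then true else (true || true))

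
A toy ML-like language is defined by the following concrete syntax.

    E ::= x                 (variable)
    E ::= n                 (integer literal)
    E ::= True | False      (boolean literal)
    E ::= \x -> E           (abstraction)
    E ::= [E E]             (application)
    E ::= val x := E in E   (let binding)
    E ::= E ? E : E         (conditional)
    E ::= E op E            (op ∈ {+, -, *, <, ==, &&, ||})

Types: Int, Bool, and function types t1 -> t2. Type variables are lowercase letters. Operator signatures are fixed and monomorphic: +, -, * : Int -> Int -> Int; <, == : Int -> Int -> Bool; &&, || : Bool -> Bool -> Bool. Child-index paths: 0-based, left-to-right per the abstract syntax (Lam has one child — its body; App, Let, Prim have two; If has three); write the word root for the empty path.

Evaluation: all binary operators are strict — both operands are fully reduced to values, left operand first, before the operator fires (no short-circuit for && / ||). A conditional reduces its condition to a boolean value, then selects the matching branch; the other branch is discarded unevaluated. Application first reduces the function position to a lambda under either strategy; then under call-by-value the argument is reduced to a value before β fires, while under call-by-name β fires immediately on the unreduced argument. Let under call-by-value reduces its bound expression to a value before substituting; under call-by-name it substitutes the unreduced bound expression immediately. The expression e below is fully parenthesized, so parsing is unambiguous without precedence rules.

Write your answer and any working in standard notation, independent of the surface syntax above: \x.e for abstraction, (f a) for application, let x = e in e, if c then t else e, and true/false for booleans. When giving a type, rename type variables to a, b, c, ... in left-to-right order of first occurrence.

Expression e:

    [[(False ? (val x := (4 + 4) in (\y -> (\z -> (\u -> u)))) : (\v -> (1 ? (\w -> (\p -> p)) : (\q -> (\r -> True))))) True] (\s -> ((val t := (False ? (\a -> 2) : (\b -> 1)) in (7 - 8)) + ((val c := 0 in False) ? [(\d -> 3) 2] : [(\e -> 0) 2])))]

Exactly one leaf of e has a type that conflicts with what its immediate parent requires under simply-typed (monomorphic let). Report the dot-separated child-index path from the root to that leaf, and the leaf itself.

Working:
  unify Bool ~ Bool
  unify Int ~ Int
  unify Int ~ Int
let x : Int
u : c
\u._ : c -> c
\z._ : b -> c -> c
\y._ : a -> b -> c -> c
  unify Int ~ Bool
  FAIL: mismatch Int ~ Bool

Answer: 0.0.2.0.0 : 1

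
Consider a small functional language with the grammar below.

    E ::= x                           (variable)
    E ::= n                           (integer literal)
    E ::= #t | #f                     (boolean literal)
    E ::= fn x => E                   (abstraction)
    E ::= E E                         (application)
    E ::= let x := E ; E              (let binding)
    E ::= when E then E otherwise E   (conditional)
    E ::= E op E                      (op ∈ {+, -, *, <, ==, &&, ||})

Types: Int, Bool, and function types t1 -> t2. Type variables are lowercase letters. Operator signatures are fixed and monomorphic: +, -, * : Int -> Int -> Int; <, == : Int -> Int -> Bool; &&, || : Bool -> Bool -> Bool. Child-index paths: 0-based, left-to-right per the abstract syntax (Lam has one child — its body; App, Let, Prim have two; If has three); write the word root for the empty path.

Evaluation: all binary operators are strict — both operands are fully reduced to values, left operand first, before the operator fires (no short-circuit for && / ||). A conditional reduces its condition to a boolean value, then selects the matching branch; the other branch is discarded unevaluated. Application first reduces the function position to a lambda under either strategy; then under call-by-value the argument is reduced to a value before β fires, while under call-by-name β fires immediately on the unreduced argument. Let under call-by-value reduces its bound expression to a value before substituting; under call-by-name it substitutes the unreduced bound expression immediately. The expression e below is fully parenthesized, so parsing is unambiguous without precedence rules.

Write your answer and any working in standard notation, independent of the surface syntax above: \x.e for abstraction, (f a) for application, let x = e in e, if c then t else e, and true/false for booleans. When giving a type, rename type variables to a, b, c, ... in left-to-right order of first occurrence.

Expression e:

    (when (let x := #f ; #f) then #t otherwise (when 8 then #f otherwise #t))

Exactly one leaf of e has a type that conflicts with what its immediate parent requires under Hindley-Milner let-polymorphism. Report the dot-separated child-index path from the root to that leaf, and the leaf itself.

Answer: 2.0 : 8

Trace:
let x : Bool
  unify Bool ~ Bool
  unify Int ~ Bool
  FAIL: mismatch Int ~ Bool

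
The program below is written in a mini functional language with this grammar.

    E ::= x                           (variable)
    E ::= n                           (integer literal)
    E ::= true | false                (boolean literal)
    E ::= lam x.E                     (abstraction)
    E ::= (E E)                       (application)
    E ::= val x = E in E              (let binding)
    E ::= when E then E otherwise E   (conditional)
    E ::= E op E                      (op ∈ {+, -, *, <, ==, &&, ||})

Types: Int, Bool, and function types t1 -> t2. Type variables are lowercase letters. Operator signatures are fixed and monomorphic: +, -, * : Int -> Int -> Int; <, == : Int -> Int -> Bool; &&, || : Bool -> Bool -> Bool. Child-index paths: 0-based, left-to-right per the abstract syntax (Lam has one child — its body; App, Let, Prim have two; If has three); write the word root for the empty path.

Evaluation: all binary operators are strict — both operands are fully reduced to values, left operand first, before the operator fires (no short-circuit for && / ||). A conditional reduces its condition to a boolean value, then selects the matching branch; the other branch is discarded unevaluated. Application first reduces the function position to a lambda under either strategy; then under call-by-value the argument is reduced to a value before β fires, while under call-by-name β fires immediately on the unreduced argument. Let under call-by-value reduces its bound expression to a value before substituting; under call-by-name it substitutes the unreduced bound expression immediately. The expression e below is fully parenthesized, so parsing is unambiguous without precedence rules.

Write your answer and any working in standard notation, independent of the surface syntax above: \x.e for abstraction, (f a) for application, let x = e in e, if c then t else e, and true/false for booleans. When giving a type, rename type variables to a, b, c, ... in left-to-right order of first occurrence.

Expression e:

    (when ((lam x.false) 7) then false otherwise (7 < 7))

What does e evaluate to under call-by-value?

Trace:
step 0: (if ((\x.false) 7) then false else (7 < 7))
step 1: [beta@0] (if false then false else (7 < 7))
step 2: [if@root] (7 < 7)
step 3: [delta@root] false

Answer: false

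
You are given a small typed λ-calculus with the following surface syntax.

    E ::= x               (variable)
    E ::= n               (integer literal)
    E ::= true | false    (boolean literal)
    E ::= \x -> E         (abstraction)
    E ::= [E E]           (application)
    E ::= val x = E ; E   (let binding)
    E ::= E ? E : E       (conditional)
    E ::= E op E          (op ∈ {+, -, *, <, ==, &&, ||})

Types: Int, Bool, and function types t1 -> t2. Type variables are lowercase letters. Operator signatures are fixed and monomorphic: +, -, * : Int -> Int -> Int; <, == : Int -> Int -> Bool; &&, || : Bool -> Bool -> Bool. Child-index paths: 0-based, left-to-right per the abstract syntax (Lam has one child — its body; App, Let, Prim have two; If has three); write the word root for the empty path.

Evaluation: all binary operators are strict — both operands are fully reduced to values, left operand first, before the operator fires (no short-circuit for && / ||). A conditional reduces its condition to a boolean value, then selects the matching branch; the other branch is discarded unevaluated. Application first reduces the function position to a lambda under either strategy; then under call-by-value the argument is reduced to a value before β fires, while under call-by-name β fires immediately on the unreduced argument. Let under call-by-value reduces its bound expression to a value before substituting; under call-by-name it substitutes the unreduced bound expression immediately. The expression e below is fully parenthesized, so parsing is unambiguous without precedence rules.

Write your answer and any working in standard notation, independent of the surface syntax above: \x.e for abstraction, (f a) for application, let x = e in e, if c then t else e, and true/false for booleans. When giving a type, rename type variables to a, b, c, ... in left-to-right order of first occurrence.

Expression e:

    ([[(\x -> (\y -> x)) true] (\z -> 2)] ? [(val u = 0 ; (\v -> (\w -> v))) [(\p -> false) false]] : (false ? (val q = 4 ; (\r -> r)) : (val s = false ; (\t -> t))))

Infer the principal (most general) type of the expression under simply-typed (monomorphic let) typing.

Answer: Bool -> Bool

Trace:
x : a
\y._ : b -> a
\x._ : a -> b -> a
  unify a -> b -> a ~ Bool -> c
  unify a ~ Bool
  unify b -> Bool ~ c
_ _ : b -> Bool
\z._ : d -> Int
  unify b -> Bool ~ (d -> Int) -> e
  unify b ~ d -> Int
  unify Bool ~ e
_ _ : Bool
  unify Bool ~ Bool
let u : Int
v : f
\w._ : g -> f
\v._ : f -> g -> f
\p._ : h -> Bool
  unify h -> Bool ~ Bool -> i
  unify h ~ Bool
  unify Bool ~ i
_ _ : Bool
  unify f -> g -> f ~ Bool -> j
  unify f ~ Bool
  unify g -> Bool ~ j
_ _ : g -> Bool
  unify Bool ~ Bool
let q : Int
r : k
\r._ : k -> k
let s : Bool
t : l
\t._ : l -> l
  unify k -> k ~ l -> l
  unify k ~ l
  unify l ~ l
  unify g -> Bool ~ l -> l
  unify g ~ l
  unify Bool ~ l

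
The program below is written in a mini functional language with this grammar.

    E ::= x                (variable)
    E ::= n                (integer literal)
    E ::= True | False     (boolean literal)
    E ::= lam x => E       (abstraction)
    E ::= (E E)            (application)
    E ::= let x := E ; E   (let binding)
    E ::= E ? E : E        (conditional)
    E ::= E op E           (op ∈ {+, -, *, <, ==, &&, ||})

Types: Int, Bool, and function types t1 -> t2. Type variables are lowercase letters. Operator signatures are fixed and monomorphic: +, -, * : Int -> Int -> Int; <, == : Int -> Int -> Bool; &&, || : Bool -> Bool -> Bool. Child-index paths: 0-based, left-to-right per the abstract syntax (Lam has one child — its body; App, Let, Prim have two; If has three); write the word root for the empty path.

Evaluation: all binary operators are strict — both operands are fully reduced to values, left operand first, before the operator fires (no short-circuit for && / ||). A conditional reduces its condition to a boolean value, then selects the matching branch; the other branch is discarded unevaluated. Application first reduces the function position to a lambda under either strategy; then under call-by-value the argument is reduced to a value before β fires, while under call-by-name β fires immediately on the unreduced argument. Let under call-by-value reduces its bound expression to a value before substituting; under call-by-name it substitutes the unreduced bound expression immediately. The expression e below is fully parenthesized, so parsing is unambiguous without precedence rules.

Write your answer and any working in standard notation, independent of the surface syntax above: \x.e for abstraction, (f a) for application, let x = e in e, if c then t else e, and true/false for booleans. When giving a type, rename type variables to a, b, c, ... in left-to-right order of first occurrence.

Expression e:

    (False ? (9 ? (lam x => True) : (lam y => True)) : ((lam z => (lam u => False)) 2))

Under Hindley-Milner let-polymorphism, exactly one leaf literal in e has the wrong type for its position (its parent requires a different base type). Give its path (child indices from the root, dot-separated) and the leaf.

Trace:
  unify Bool ~ Bool
  unify Int ~ Bool
  FAIL: mismatch Int ~ Bool

Answer: 1.0 : 9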